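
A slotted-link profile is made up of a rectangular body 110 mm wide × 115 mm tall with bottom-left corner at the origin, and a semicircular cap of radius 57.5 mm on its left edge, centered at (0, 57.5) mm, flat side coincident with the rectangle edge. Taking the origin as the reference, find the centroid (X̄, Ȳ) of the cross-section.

rectangular body: A = 110 × 115 = 12650.00, centroid at (55.00, 57.50).
semicircular end: A = ½π·57.5² = 5193.45, centroid at (-24.40, 57.50).
ΣA = 17843.45 mm²
ΣAX̄ = (12650.00)(55.00) + (5193.45)(-24.40) = 569010.42 mm³
ΣAȲ = (12650.00)(57.50) + (5193.45)(57.50) = 1025998.11 mm³
X̄ = 569010.42 / 17843.45 = 31.89 mm
Ȳ = 1025998.11 / 17843.45 = 57.50 mm

X̄ = 31.89 mm, Ȳ = 57.50 mm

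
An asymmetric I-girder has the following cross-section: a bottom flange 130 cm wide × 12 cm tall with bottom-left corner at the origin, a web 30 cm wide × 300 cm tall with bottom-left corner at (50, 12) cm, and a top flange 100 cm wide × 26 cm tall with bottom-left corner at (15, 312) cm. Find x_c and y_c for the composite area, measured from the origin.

x_c = 65.00 cm, y_c = 175.71 cm

Part | A | x̄ᵢ | ȳᵢ | A·x̄ᵢ | A·ȳᵢ
bottom flange | 1560.00 | 65.00 | 6.00 | 101400.00 | 9360.00
web | 9000.00 | 65.00 | 162.00 | 585000.00 | 1458000.00
top flange | 2600.00 | 65.00 | 325.00 | 169000.00 | 845000.00
Σ | 13160.00 |  |  | 855400.00 | 2312360.00
x_c = 855400.00 / 13160.00 = 65.00 cm
y_c = 2312360.00 / 13160.00 = 175.71 cm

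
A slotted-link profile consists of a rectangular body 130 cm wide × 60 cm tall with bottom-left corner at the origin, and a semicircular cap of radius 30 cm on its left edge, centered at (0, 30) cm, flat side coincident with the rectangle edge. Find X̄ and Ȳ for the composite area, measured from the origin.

X̄ = 53.07 cm, Ȳ = 30.00 cm

Part | A | x̄ᵢ | ȳᵢ | A·x̄ᵢ | A·ȳᵢ
rectangular body | 7800.00 | 65.00 | 30.00 | 507000.00 | 234000.00
semicircular end | 1413.72 | -12.73 | 30.00 | -18000.00 | 42411.50
Σ | 9213.72 |  |  | 489000.00 | 276411.50
X̄ = 489000.00 / 9213.72 = 53.07 cm
Ȳ = 276411.50 / 9213.72 = 30.00 cm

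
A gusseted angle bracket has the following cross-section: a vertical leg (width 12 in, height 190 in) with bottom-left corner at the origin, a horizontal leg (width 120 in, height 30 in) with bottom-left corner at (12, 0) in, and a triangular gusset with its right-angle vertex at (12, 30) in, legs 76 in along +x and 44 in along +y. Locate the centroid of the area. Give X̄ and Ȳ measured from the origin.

vertical leg: A = 12 × 190 = 2280.00, centroid at (6.00, 95.00).
horizontal leg: A = 120 × 30 = 3600.00, centroid at (72.00, 15.00).
gusset: A = ½·76·44 = 1672.00, centroid at (37.33, 44.67).
ΣA = 7552.00 in², ΣAX̄ = 335301.33 in³, ΣAȲ = 345282.67 in³.
X̄ = 335301.33/7552.00 = 44.40 in; Ȳ = 345282.67/7552.00 = 45.72 in.

X̄ = 44.40 in, Ȳ = 45.72 in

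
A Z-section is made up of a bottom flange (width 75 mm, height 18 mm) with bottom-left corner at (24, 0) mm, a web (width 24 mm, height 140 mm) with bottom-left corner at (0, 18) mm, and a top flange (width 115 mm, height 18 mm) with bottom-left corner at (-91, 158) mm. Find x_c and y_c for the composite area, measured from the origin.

x_c = 7.96 mm, y_c = 96.39 mm

Part | A | x̄ᵢ | ȳᵢ | A·x̄ᵢ | A·ȳᵢ
bottom flange | 1350.00 | 61.50 | 9.00 | 83025.00 | 12150.00
web | 3360.00 | 12.00 | 88.00 | 40320.00 | 295680.00
top flange | 2070.00 | -33.50 | 167.00 | -69345.00 | 345690.00
Σ | 6780.00 |  |  | 54000.00 | 653520.00
x_c = 54000.00 / 6780.00 = 7.96 mm
y_c = 653520.00 / 6780.00 = 96.39 mm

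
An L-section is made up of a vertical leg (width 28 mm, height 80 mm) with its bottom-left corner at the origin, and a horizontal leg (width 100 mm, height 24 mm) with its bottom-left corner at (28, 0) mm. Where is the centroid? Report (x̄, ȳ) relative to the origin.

Part | A | x̄ᵢ | ȳᵢ | A·x̄ᵢ | A·ȳᵢ
vertical leg | 2240.00 | 14.00 | 40.00 | 31360.00 | 89600.00
horizontal leg | 2400.00 | 78.00 | 12.00 | 187200.00 | 28800.00
Σ | 4640.00 |  |  | 218560.00 | 118400.00
x̄ = 218560.00 / 4640.00 = 47.10 mm
ȳ = 118400.00 / 4640.00 = 25.52 mm

x̄ = 47.10 mm, ȳ = 25.52 mm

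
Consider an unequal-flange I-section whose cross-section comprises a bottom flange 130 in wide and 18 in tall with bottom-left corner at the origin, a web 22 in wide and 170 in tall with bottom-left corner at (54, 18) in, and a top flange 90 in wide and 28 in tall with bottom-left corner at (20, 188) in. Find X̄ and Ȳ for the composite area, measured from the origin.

bottom flange: A = 130 × 18 = 2340.00, centroid at (65.00, 9.00).
web: A = 22 × 170 = 3740.00, centroid at (65.00, 103.00).
top flange: A = 90 × 28 = 2520.00, centroid at (65.00, 202.00).
ΣA = 8600.00 in², ΣAX̄ = 559000.00 in³, ΣAȲ = 915320.00 in³.
X̄ = 559000.00/8600.00 = 65.00 in; Ȳ = 915320.00/8600.00 = 106.43 in.

X̄ = 65.00 in, Ȳ = 106.43 in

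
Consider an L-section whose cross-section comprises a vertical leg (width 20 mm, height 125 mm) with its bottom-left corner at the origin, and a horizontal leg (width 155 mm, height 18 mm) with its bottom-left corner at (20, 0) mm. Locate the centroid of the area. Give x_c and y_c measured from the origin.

x_c = 56.15 mm, y_c = 34.28 mm

vertical leg: A = 20 × 125 = 2500.00, centroid at (10.00, 62.50).
horizontal leg: A = 155 × 18 = 2790.00, centroid at (97.50, 9.00).
ΣA = 5290.00 mm²
ΣAx_c = (2500.00)(10.00) + (2790.00)(97.50) = 297025.00 mm³
ΣAy_c = (2500.00)(62.50) + (2790.00)(9.00) = 181360.00 mm³
x_c = 297025.00 / 5290.00 = 56.15 mm
y_c = 181360.00 / 5290.00 = 34.28 mm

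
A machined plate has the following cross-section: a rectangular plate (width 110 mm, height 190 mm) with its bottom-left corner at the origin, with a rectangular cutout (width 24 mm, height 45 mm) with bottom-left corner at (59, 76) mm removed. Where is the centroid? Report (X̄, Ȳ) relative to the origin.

X̄ = 54.13 mm, Ȳ = 94.81 mm

plate: A = 110 × 190 = 20900.00, centroid at (55.00, 95.00).
hole: A = −(24 × 45) = -1080.00, centroid at (71.00, 98.50).
ΣA = 19820.00 mm², ΣAX̄ = 1072820.00 mm³, ΣAȲ = 1879120.00 mm³.
X̄ = 1072820.00/19820.00 = 54.13 mm; Ȳ = 1879120.00/19820.00 = 94.81 mm.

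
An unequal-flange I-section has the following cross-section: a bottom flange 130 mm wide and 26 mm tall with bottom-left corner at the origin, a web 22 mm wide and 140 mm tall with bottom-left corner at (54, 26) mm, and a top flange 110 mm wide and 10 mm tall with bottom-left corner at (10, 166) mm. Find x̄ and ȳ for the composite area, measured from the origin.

x̄ = 65.00 mm, ȳ = 69.80 mm

Part | A | x̄ᵢ | ȳᵢ | A·x̄ᵢ | A·ȳᵢ
bottom flange | 3380.00 | 65.00 | 13.00 | 219700.00 | 43940.00
web | 3080.00 | 65.00 | 96.00 | 200200.00 | 295680.00
top flange | 1100.00 | 65.00 | 171.00 | 71500.00 | 188100.00
Σ | 7560.00 |  |  | 491400.00 | 527720.00
x̄ = 491400.00 / 7560.00 = 65.00 mm
ȳ = 527720.00 / 7560.00 = 69.80 mm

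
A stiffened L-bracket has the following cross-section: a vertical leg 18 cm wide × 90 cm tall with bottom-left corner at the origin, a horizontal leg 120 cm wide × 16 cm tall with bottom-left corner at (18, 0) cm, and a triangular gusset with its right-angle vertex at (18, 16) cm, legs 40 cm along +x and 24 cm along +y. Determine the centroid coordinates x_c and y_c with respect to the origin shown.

vertical leg: A = 18 × 90 = 1620.00, centroid at (9.00, 45.00).
horizontal leg: A = 120 × 16 = 1920.00, centroid at (78.00, 8.00).
gusset: A = ½·40·24 = 480.00, centroid at (31.33, 24.00).
ΣA = 4020.00 cm², ΣAx_c = 179380.00 cm³, ΣAy_c = 99780.00 cm³.
x_c = 179380.00/4020.00 = 44.62 cm; y_c = 99780.00/4020.00 = 24.82 cm.

x_c = 44.62 cm, y_c = 24.82 cm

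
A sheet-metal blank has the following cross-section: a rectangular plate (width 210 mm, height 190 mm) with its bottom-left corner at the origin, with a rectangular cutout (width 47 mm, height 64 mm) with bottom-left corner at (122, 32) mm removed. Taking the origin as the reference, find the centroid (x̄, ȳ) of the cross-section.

Part | A | x̄ᵢ | ȳᵢ | A·x̄ᵢ | A·ȳᵢ
plate | 39900.00 | 105.00 | 95.00 | 4189500.00 | 3790500.00
hole | -3008.00 | 145.50 | 64.00 | -437664.00 | -192512.00
Σ | 36892.00 |  |  | 3751836.00 | 3597988.00
x̄ = 3751836.00 / 36892.00 = 101.70 mm
ȳ = 3597988.00 / 36892.00 = 97.53 mm

x̄ = 101.70 mm, ȳ = 97.53 mm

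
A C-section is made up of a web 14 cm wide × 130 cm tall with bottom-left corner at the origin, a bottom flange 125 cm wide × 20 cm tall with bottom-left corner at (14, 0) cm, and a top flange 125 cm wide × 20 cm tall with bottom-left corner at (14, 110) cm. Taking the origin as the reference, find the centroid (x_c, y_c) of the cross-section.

x_c = 57.95 cm, y_c = 65.00 cm

Part | A | x̄ᵢ | ȳᵢ | A·x̄ᵢ | A·ȳᵢ
web | 1820.00 | 7.00 | 65.00 | 12740.00 | 118300.00
bottom flange | 2500.00 | 76.50 | 10.00 | 191250.00 | 25000.00
top flange | 2500.00 | 76.50 | 120.00 | 191250.00 | 300000.00
Σ | 6820.00 |  |  | 395240.00 | 443300.00
x_c = 395240.00 / 6820.00 = 57.95 cm
y_c = 443300.00 / 6820.00 = 65.00 cm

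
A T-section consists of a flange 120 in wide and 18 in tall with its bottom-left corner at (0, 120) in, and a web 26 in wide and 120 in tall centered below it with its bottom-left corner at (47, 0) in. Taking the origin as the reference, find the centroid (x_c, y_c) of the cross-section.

x_c = 60.00 in, y_c = 88.23 in

web: A = 26 × 120 = 3120.00, centroid at (60.00, 60.00).
flange: A = 120 × 18 = 2160.00, centroid at (60.00, 129.00).
ΣA = 5280.00 in², ΣAx_c = 316800.00 in³, ΣAy_c = 465840.00 in³.
x_c = 316800.00/5280.00 = 60.00 in; y_c = 465840.00/5280.00 = 88.23 in.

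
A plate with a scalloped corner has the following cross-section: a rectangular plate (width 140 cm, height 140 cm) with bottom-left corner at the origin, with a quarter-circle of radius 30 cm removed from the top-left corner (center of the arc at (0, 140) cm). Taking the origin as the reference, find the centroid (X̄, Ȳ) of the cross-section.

X̄ = 72.14 cm, Ȳ = 67.86 cm

Part | A | x̄ᵢ | ȳᵢ | A·x̄ᵢ | A·ȳᵢ
plate | 19600.00 | 70.00 | 70.00 | 1372000.00 | 1372000.00
removed quarter-circle | -706.86 | 12.73 | 127.27 | -9000.00 | -89960.17
Σ | 18893.14 |  |  | 1363000.00 | 1282039.83
X̄ = 1363000.00 / 18893.14 = 72.14 cm
Ȳ = 1282039.83 / 18893.14 = 67.86 cm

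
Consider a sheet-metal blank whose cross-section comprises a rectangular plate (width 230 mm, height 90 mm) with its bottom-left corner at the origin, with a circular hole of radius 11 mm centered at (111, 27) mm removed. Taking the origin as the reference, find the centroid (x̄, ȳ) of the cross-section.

plate: A = 230 × 90 = 20700.00, centroid at (115.00, 45.00).
hole: A = −π·11² = -380.13, centroid at (111.00, 27.00).
ΣA = 20319.87 mm², ΣAx̄ = 2338305.27 mm³, ΣAȳ = 921236.42 mm³.
x̄ = 2338305.27/20319.87 = 115.07 mm; ȳ = 921236.42/20319.87 = 45.34 mm.

x̄ = 115.07 mm, ȳ = 45.34 mm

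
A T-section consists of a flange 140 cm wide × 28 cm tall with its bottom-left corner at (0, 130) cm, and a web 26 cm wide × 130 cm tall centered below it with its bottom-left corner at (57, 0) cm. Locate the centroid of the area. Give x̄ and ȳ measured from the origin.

web: A = 26 × 130 = 3380.00, centroid at (70.00, 65.00).
flange: A = 140 × 28 = 3920.00, centroid at (70.00, 144.00).
ΣA = 7300.00 cm²
ΣAx̄ = (3380.00)(70.00) + (3920.00)(70.00) = 511000.00 cm³
ΣAȳ = (3380.00)(65.00) + (3920.00)(144.00) = 784180.00 cm³
x̄ = 511000.00 / 7300.00 = 70.00 cm
ȳ = 784180.00 / 7300.00 = 107.42 cm

x̄ = 70.00 cm, ȳ = 107.42 cm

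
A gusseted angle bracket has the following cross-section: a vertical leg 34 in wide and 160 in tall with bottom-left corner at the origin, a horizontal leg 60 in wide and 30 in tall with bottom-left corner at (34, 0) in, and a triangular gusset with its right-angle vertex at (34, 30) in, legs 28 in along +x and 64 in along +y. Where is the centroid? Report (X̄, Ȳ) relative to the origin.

vertical leg: A = 34 × 160 = 5440.00, centroid at (17.00, 80.00).
horizontal leg: A = 60 × 30 = 1800.00, centroid at (64.00, 15.00).
gusset: A = ½·28·64 = 896.00, centroid at (43.33, 51.33).
ΣA = 8136.00 in²
ΣAX̄ = (5440.00)(17.00) + (1800.00)(64.00) + (896.00)(43.33) = 246506.67 in³
ΣAȲ = (5440.00)(80.00) + (1800.00)(15.00) + (896.00)(51.33) = 508194.67 in³
X̄ = 246506.67 / 8136.00 = 30.30 in
Ȳ = 508194.67 / 8136.00 = 62.46 in

X̄ = 30.30 in, Ȳ = 62.46 in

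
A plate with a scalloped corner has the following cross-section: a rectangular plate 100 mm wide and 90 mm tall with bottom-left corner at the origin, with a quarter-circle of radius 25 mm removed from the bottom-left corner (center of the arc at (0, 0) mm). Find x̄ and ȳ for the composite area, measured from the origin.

plate: A = 100 × 90 = 9000.00, centroid at (50.00, 45.00).
removed quarter-circle: A = −¼π·25² = -490.87, centroid at (10.61, 10.61).
ΣA = 8509.13 mm²
ΣAx̄ = (9000.00)(50.00) + (-490.87)(10.61) = 444791.67 mm³
ΣAȳ = (9000.00)(45.00) + (-490.87)(10.61) = 399791.67 mm³
x̄ = 444791.67 / 8509.13 = 52.27 mm
ȳ = 399791.67 / 8509.13 = 46.98 mm

x̄ = 52.27 mm, ȳ = 46.98 mm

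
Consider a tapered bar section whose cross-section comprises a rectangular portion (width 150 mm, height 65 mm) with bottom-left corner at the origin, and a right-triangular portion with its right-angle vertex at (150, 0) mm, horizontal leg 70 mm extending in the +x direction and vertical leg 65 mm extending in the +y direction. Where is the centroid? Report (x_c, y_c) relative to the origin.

Part | A | x̄ᵢ | ȳᵢ | A·x̄ᵢ | A·ȳᵢ
rectangular portion | 9750.00 | 75.00 | 32.50 | 731250.00 | 316875.00
triangular portion | 2275.00 | 173.33 | 21.67 | 394333.33 | 49291.67
Σ | 12025.00 |  |  | 1125583.33 | 366166.67
x_c = 1125583.33 / 12025.00 = 93.60 mm
y_c = 366166.67 / 12025.00 = 30.45 mm

x_c = 93.60 mm, y_c = 30.45 mm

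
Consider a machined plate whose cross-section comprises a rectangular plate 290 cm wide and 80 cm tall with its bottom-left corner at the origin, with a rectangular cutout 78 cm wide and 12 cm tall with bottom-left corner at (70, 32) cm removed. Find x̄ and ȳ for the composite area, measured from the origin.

x̄ = 146.51 cm, ȳ = 40.08 cm

plate: A = 290 × 80 = 23200.00, centroid at (145.00, 40.00).
hole: A = −(78 × 12) = -936.00, centroid at (109.00, 38.00).
ΣA = 22264.00 cm², ΣAx̄ = 3261976.00 cm³, ΣAȳ = 892432.00 cm³.
x̄ = 3261976.00/22264.00 = 146.51 cm; ȳ = 892432.00/22264.00 = 40.08 cm.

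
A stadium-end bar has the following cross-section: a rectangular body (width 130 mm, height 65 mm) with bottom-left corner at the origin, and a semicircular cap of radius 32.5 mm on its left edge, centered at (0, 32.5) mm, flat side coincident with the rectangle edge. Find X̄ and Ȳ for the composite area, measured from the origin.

rectangular body: A = 130 × 65 = 8450.00, centroid at (65.00, 32.50).
semicircular end: A = ½π·32.5² = 1659.15, centroid at (-13.79, 32.50).
ΣA = 10109.15 mm²
ΣAX̄ = (8450.00)(65.00) + (1659.15)(-13.79) = 526364.58 mm³
ΣAȲ = (8450.00)(32.50) + (1659.15)(32.50) = 328547.49 mm³
X̄ = 526364.58 / 10109.15 = 52.07 mm
Ȳ = 328547.49 / 10109.15 = 32.50 mm

X̄ = 52.07 mm, Ȳ = 32.50 mm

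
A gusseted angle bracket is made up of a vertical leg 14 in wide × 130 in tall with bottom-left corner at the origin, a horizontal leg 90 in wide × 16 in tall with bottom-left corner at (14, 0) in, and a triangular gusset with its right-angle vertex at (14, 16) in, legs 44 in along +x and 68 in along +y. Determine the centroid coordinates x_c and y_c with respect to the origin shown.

Part | A | x̄ᵢ | ȳᵢ | A·x̄ᵢ | A·ȳᵢ
vertical leg | 1820.00 | 7.00 | 65.00 | 12740.00 | 118300.00
horizontal leg | 1440.00 | 59.00 | 8.00 | 84960.00 | 11520.00
gusset | 1496.00 | 28.67 | 38.67 | 42885.33 | 57845.33
Σ | 4756.00 |  |  | 140585.33 | 187665.33
x_c = 140585.33 / 4756.00 = 29.56 in
y_c = 187665.33 / 4756.00 = 39.46 in

x_c = 29.56 in, y_c = 39.46 in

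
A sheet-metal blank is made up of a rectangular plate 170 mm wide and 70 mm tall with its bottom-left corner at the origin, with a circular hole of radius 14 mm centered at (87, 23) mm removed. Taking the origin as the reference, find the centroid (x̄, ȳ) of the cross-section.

plate: A = 170 × 70 = 11900.00, centroid at (85.00, 35.00).
hole: A = −π·14² = -615.75, centroid at (87.00, 23.00).
ΣA = 11284.25 mm²
ΣAx̄ = (11900.00)(85.00) + (-615.75)(87.00) = 957929.56 mm³
ΣAȳ = (11900.00)(35.00) + (-615.75)(23.00) = 402337.70 mm³
x̄ = 957929.56 / 11284.25 = 84.89 mm
ȳ = 402337.70 / 11284.25 = 35.65 mm

x̄ = 84.89 mm, ȳ = 35.65 mm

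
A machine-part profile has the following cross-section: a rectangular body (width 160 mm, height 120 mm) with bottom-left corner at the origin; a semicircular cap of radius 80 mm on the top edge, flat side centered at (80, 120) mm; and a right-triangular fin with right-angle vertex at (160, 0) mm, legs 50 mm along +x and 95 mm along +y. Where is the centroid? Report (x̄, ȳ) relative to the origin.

x̄ = 87.26 mm, ȳ = 87.74 mm

rectangular body: A = 160 × 120 = 19200.00, centroid at (80.00, 60.00).
semicircular top: A = ½π·80² = 10053.10, centroid at (80.00, 153.95).
triangular fin: A = ½·50·95 = 2375.00, centroid at (176.67, 31.67).
ΣA = 31628.10 mm², ΣAx̄ = 2759831.05 mm³, ΣAȳ = 2774913.25 mm³.
x̄ = 2759831.05/31628.10 = 87.26 mm; ȳ = 2774913.25/31628.10 = 87.74 mm.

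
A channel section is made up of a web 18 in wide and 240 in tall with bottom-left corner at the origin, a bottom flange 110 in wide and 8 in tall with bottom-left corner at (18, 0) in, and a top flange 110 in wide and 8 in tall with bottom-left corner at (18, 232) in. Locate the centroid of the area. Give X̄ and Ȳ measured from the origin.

Part | A | x̄ᵢ | ȳᵢ | A·x̄ᵢ | A·ȳᵢ
web | 4320.00 | 9.00 | 120.00 | 38880.00 | 518400.00
bottom flange | 880.00 | 73.00 | 4.00 | 64240.00 | 3520.00
top flange | 880.00 | 73.00 | 236.00 | 64240.00 | 207680.00
Σ | 6080.00 |  |  | 167360.00 | 729600.00
X̄ = 167360.00 / 6080.00 = 27.53 in
Ȳ = 729600.00 / 6080.00 = 120.00 in

X̄ = 27.53 in, Ȳ = 120.00 in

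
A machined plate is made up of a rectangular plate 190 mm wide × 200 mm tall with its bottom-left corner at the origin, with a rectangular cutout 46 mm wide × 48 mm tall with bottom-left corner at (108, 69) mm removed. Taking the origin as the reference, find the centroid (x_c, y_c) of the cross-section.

x_c = 92.78 mm, y_c = 100.43 mm

Part | A | x̄ᵢ | ȳᵢ | A·x̄ᵢ | A·ȳᵢ
plate | 38000.00 | 95.00 | 100.00 | 3610000.00 | 3800000.00
hole | -2208.00 | 131.00 | 93.00 | -289248.00 | -205344.00
Σ | 35792.00 |  |  | 3320752.00 | 3594656.00
x_c = 3320752.00 / 35792.00 = 92.78 mm
y_c = 3594656.00 / 35792.00 = 100.43 mm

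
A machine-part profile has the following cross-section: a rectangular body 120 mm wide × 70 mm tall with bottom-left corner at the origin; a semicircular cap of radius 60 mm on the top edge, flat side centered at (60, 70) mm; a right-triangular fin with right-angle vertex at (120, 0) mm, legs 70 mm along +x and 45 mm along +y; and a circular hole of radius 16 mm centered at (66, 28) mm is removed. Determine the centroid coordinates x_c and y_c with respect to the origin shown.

rectangular body: A = 120 × 70 = 8400.00, centroid at (60.00, 35.00).
semicircular top: A = ½π·60² = 5654.87, centroid at (60.00, 95.46).
triangular fin: A = ½·70·45 = 1575.00, centroid at (143.33, 15.00).
hole: A = −π·16² = -804.25, centroid at (66.00, 28.00).
ΣA = 14825.62 mm²
ΣAx_c = (8400.00)(60.00) + (5654.87)(60.00) + (1575.00)(143.33) + (-804.25)(66.00) = 1015961.66 mm³
ΣAy_c = (8400.00)(35.00) + (5654.87)(95.46) + (1575.00)(15.00) + (-804.25)(28.00) = 834946.74 mm³
x_c = 1015961.66 / 14825.62 = 68.53 mm
y_c = 834946.74 / 14825.62 = 56.32 mm

x_c = 68.53 mm, y_c = 56.32 mm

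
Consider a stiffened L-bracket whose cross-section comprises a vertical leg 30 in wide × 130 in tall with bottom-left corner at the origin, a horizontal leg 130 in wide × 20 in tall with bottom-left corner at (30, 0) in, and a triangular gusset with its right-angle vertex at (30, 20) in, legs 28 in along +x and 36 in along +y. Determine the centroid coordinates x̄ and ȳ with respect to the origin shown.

x̄ = 46.45 in, ȳ = 42.21 in

Part | A | x̄ᵢ | ȳᵢ | A·x̄ᵢ | A·ȳᵢ
vertical leg | 3900.00 | 15.00 | 65.00 | 58500.00 | 253500.00
horizontal leg | 2600.00 | 95.00 | 10.00 | 247000.00 | 26000.00
gusset | 504.00 | 39.33 | 32.00 | 19824.00 | 16128.00
Σ | 7004.00 |  |  | 325324.00 | 295628.00
x̄ = 325324.00 / 7004.00 = 46.45 in
ȳ = 295628.00 / 7004.00 = 42.21 in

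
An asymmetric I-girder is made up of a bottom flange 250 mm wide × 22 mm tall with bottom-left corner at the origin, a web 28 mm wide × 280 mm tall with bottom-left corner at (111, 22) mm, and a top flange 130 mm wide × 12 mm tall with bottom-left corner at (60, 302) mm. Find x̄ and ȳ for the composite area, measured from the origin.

bottom flange: A = 250 × 22 = 5500.00, centroid at (125.00, 11.00).
web: A = 28 × 280 = 7840.00, centroid at (125.00, 162.00).
top flange: A = 130 × 12 = 1560.00, centroid at (125.00, 308.00).
ΣA = 14900.00 mm², ΣAx̄ = 1862500.00 mm³, ΣAȳ = 1811060.00 mm³.
x̄ = 1862500.00/14900.00 = 125.00 mm; ȳ = 1811060.00/14900.00 = 121.55 mm.

x̄ = 125.00 mm, ȳ = 121.55 mm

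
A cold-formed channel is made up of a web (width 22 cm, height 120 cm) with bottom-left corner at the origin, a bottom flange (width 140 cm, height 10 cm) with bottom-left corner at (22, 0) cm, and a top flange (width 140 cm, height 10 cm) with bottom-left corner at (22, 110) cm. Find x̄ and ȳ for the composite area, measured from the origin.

web: A = 22 × 120 = 2640.00, centroid at (11.00, 60.00).
bottom flange: A = 140 × 10 = 1400.00, centroid at (92.00, 5.00).
top flange: A = 140 × 10 = 1400.00, centroid at (92.00, 115.00).
ΣA = 5440.00 cm², ΣAx̄ = 286640.00 cm³, ΣAȳ = 326400.00 cm³.
x̄ = 286640.00/5440.00 = 52.69 cm; ȳ = 326400.00/5440.00 = 60.00 cm.

x̄ = 52.69 cm, ȳ = 60.00 cm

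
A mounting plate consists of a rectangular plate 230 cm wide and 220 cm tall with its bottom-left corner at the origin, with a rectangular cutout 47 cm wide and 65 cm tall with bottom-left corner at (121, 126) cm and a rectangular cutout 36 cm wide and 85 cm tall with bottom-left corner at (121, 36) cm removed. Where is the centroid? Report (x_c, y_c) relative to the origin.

x_c = 111.32 cm, y_c = 108.84 cm

plate: A = 230 × 220 = 50600.00, centroid at (115.00, 110.00).
hole 1: A = −(47 × 65) = -3055.00, centroid at (144.50, 158.50).
hole 2: A = −(36 × 85) = -3060.00, centroid at (139.00, 78.50).
ΣA = 44485.00 cm²
ΣAx_c = (50600.00)(115.00) + (-3055.00)(144.50) + (-3060.00)(139.00) = 4952212.50 cm³
ΣAy_c = (50600.00)(110.00) + (-3055.00)(158.50) + (-3060.00)(78.50) = 4841572.50 cm³
x_c = 4952212.50 / 44485.00 = 111.32 cm
y_c = 4841572.50 / 44485.00 = 108.84 cm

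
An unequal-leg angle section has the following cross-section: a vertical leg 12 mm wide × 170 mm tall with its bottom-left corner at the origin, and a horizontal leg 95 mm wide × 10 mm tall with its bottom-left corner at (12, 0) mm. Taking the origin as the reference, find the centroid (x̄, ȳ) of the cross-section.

x̄ = 23.00 mm, ȳ = 59.58 mm

vertical leg: A = 12 × 170 = 2040.00, centroid at (6.00, 85.00).
horizontal leg: A = 95 × 10 = 950.00, centroid at (59.50, 5.00).
ΣA = 2990.00 mm², ΣAx̄ = 68765.00 mm³, ΣAȳ = 178150.00 mm³.
x̄ = 68765.00/2990.00 = 23.00 mm; ȳ = 178150.00/2990.00 = 59.58 mm.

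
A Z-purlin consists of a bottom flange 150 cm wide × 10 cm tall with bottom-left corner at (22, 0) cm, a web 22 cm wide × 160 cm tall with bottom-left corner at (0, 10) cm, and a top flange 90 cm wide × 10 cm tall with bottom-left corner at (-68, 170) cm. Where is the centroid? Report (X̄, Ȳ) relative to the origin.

bottom flange: A = 150 × 10 = 1500.00, centroid at (97.00, 5.00).
web: A = 22 × 160 = 3520.00, centroid at (11.00, 90.00).
top flange: A = 90 × 10 = 900.00, centroid at (-23.00, 175.00).
ΣA = 5920.00 cm², ΣAX̄ = 163520.00 cm³, ΣAȲ = 481800.00 cm³.
X̄ = 163520.00/5920.00 = 27.62 cm; Ȳ = 481800.00/5920.00 = 81.39 cm.

X̄ = 27.62 cm, Ȳ = 81.39 cm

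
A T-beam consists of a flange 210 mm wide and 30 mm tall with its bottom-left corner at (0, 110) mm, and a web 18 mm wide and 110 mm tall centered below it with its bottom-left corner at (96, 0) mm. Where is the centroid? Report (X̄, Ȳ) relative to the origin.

web: A = 18 × 110 = 1980.00, centroid at (105.00, 55.00).
flange: A = 210 × 30 = 6300.00, centroid at (105.00, 125.00).
ΣA = 8280.00 mm²
ΣAX̄ = (1980.00)(105.00) + (6300.00)(105.00) = 869400.00 mm³
ΣAȲ = (1980.00)(55.00) + (6300.00)(125.00) = 896400.00 mm³
X̄ = 869400.00 / 8280.00 = 105.00 mm
Ȳ = 896400.00 / 8280.00 = 108.26 mm

X̄ = 105.00 mm, Ȳ = 108.26 mm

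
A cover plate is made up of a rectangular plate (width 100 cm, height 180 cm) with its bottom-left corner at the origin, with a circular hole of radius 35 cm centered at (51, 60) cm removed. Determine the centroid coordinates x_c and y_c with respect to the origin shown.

plate: A = 100 × 180 = 18000.00, centroid at (50.00, 90.00).
hole: A = −π·35² = -3848.45, centroid at (51.00, 60.00).
ΣA = 14151.55 cm², ΣAx_c = 703729.00 cm³, ΣAy_c = 1389092.94 cm³.
x_c = 703729.00/14151.55 = 49.73 cm; y_c = 1389092.94/14151.55 = 98.16 cm.

x_c = 49.73 cm, y_c = 98.16 cm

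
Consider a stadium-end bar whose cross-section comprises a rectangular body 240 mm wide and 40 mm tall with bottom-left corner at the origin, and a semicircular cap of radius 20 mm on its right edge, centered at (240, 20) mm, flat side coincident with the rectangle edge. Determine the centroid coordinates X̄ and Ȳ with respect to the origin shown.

rectangular body: A = 240 × 40 = 9600.00, centroid at (120.00, 20.00).
semicircular end: A = ½π·20² = 628.32, centroid at (248.49, 20.00).
ΣA = 10228.32 mm²
ΣAX̄ = (9600.00)(120.00) + (628.32)(248.49) = 1308129.78 mm³
ΣAȲ = (9600.00)(20.00) + (628.32)(20.00) = 204566.37 mm³
X̄ = 1308129.78 / 10228.32 = 127.89 mm
Ȳ = 204566.37 / 10228.32 = 20.00 mm

X̄ = 127.89 mm, Ȳ = 20.00 mm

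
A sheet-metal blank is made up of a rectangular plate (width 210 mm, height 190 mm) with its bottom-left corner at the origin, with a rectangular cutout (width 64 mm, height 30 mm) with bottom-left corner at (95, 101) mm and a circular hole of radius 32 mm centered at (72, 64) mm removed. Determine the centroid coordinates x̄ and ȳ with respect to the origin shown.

plate: A = 210 × 190 = 39900.00, centroid at (105.00, 95.00).
hole 1: A = −(64 × 30) = -1920.00, centroid at (127.00, 116.00).
hole 2: A = −π·32² = -3216.99, centroid at (72.00, 64.00).
ΣA = 34763.01 mm²
ΣAx̄ = (39900.00)(105.00) + (-1920.00)(127.00) + (-3216.99)(72.00) = 3714036.66 mm³
ΣAȳ = (39900.00)(95.00) + (-1920.00)(116.00) + (-3216.99)(64.00) = 3361892.58 mm³
x̄ = 3714036.66 / 34763.01 = 106.84 mm
ȳ = 3361892.58 / 34763.01 = 96.71 mm

x̄ = 106.84 mm, ȳ = 96.71 mm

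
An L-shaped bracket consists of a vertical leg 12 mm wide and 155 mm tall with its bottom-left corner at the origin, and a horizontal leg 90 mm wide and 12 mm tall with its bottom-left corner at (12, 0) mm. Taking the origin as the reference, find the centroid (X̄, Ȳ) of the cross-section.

X̄ = 24.73 mm, Ȳ = 51.23 mm

Part | A | x̄ᵢ | ȳᵢ | A·x̄ᵢ | A·ȳᵢ
vertical leg | 1860.00 | 6.00 | 77.50 | 11160.00 | 144150.00
horizontal leg | 1080.00 | 57.00 | 6.00 | 61560.00 | 6480.00
Σ | 2940.00 |  |  | 72720.00 | 150630.00
X̄ = 72720.00 / 2940.00 = 24.73 mm
Ȳ = 150630.00 / 2940.00 = 51.23 mm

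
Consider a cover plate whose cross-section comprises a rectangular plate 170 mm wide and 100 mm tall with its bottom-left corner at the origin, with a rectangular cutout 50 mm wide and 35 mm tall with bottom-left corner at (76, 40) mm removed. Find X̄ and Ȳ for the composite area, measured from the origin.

X̄ = 83.16 mm, Ȳ = 49.14 mm

plate: A = 170 × 100 = 17000.00, centroid at (85.00, 50.00).
hole: A = −(50 × 35) = -1750.00, centroid at (101.00, 57.50).
ΣA = 15250.00 mm²
ΣAX̄ = (17000.00)(85.00) + (-1750.00)(101.00) = 1268250.00 mm³
ΣAȲ = (17000.00)(50.00) + (-1750.00)(57.50) = 749375.00 mm³
X̄ = 1268250.00 / 15250.00 = 83.16 mm
Ȳ = 749375.00 / 15250.00 = 49.14 mm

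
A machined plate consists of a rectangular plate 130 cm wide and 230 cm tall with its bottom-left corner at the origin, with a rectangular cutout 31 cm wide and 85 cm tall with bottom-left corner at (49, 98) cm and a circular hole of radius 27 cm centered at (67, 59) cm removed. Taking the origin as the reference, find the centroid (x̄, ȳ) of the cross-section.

x̄ = 64.87 cm, ȳ = 117.44 cm

plate: A = 130 × 230 = 29900.00, centroid at (65.00, 115.00).
hole 1: A = −(31 × 85) = -2635.00, centroid at (64.50, 140.50).
hole 2: A = −π·27² = -2290.22, centroid at (67.00, 59.00).
ΣA = 24974.78 cm², ΣAx̄ = 1620097.69 cm³, ΣAȳ = 2933159.46 cm³.
x̄ = 1620097.69/24974.78 = 64.87 cm; ȳ = 2933159.46/24974.78 = 117.44 cm.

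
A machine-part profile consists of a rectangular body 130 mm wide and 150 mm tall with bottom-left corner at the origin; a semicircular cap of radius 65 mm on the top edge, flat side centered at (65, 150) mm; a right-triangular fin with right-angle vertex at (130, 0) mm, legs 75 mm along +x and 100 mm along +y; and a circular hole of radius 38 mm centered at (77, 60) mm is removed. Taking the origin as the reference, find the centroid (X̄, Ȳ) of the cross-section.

Part | A | x̄ᵢ | ȳᵢ | A·x̄ᵢ | A·ȳᵢ
rectangular body | 19500.00 | 65.00 | 75.00 | 1267500.00 | 1462500.00
semicircular top | 6636.61 | 65.00 | 177.59 | 431379.94 | 1178575.51
triangular fin | 3750.00 | 155.00 | 33.33 | 581250.00 | 125000.00
hole | -4536.46 | 77.00 | 60.00 | -349307.40 | -272187.59
Σ | 25350.15 |  |  | 1930822.54 | 2493887.92
X̄ = 1930822.54 / 25350.15 = 76.17 mm
Ȳ = 2493887.92 / 25350.15 = 98.38 mm

X̄ = 76.17 mm, Ȳ = 98.38 mm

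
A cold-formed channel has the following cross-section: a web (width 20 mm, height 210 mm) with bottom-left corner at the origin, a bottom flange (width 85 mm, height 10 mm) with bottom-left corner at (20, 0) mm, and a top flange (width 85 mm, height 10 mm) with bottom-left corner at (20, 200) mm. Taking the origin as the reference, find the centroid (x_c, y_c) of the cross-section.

x_c = 25.13 mm, y_c = 105.00 mm

web: A = 20 × 210 = 4200.00, centroid at (10.00, 105.00).
bottom flange: A = 85 × 10 = 850.00, centroid at (62.50, 5.00).
top flange: A = 85 × 10 = 850.00, centroid at (62.50, 205.00).
ΣA = 5900.00 mm²
ΣAx_c = (4200.00)(10.00) + (850.00)(62.50) + (850.00)(62.50) = 148250.00 mm³
ΣAy_c = (4200.00)(105.00) + (850.00)(5.00) + (850.00)(205.00) = 619500.00 mm³
x_c = 148250.00 / 5900.00 = 25.13 mm
y_c = 619500.00 / 5900.00 = 105.00 mm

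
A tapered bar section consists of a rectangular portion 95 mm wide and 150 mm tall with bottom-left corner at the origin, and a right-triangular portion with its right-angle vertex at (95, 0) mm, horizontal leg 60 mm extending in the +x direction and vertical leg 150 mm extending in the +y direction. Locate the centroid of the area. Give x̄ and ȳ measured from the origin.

rectangular portion: A = 95 × 150 = 14250.00, centroid at (47.50, 75.00).
triangular portion: A = ½·60·150 = 4500.00, centroid at (115.00, 50.00).
ΣA = 18750.00 mm², ΣAx̄ = 1194375.00 mm³, ΣAȳ = 1293750.00 mm³.
x̄ = 1194375.00/18750.00 = 63.70 mm; ȳ = 1293750.00/18750.00 = 69.00 mm.

x̄ = 63.70 mm, ȳ = 69.00 mm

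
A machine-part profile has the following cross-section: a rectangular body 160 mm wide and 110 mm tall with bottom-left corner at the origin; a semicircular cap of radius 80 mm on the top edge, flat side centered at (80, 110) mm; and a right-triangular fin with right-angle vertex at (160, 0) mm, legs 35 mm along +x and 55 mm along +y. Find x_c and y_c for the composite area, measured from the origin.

x_c = 83.08 mm, y_c = 85.02 mm

rectangular body: A = 160 × 110 = 17600.00, centroid at (80.00, 55.00).
semicircular top: A = ½π·80² = 10053.10, centroid at (80.00, 143.95).
triangular fin: A = ½·35·55 = 962.50, centroid at (171.67, 18.33).
ΣA = 28615.60 mm², ΣAx_c = 2377476.89 mm³, ΣAy_c = 2432819.78 mm³.
x_c = 2377476.89/28615.60 = 83.08 mm; y_c = 2432819.78/28615.60 = 85.02 mm.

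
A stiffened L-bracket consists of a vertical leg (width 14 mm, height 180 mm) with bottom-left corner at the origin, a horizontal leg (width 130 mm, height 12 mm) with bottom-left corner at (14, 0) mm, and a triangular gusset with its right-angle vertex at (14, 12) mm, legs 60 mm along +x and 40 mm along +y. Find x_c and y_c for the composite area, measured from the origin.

x_c = 34.41 mm, y_c = 50.48 mm

vertical leg: A = 14 × 180 = 2520.00, centroid at (7.00, 90.00).
horizontal leg: A = 130 × 12 = 1560.00, centroid at (79.00, 6.00).
gusset: A = ½·60·40 = 1200.00, centroid at (34.00, 25.33).
ΣA = 5280.00 mm²
ΣAx_c = (2520.00)(7.00) + (1560.00)(79.00) + (1200.00)(34.00) = 181680.00 mm³
ΣAy_c = (2520.00)(90.00) + (1560.00)(6.00) + (1200.00)(25.33) = 266560.00 mm³
x_c = 181680.00 / 5280.00 = 34.41 mm
y_c = 266560.00 / 5280.00 = 50.48 mm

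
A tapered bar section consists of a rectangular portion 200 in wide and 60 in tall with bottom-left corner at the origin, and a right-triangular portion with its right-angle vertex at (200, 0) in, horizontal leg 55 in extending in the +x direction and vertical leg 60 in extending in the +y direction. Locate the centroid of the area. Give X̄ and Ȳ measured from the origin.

X̄ = 114.30 in, Ȳ = 28.79 in

rectangular portion: A = 200 × 60 = 12000.00, centroid at (100.00, 30.00).
triangular portion: A = ½·55·60 = 1650.00, centroid at (218.33, 20.00).
ΣA = 13650.00 in²
ΣAX̄ = (12000.00)(100.00) + (1650.00)(218.33) = 1560250.00 in³
ΣAȲ = (12000.00)(30.00) + (1650.00)(20.00) = 393000.00 in³
X̄ = 1560250.00 / 13650.00 = 114.30 in
Ȳ = 393000.00 / 13650.00 = 28.79 in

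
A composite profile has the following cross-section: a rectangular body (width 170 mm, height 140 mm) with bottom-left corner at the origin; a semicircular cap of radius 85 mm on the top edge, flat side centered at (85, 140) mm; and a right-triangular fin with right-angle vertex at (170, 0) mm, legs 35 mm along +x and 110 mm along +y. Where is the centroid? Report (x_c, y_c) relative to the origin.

x_c = 90.02 mm, y_c = 100.74 mm

rectangular body: A = 170 × 140 = 23800.00, centroid at (85.00, 70.00).
semicircular top: A = ½π·85² = 11349.00, centroid at (85.00, 176.08).
triangular fin: A = ½·35·110 = 1925.00, centroid at (181.67, 36.67).
ΣA = 37074.00 mm², ΣAx_c = 3337373.63 mm³, ΣAy_c = 3734860.48 mm³.
x_c = 3337373.63/37074.00 = 90.02 mm; y_c = 3734860.48/37074.00 = 100.74 mm.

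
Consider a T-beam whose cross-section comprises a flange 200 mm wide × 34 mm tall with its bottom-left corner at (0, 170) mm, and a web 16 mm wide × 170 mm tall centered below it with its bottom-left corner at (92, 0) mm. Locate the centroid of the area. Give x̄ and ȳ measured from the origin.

x̄ = 100.00 mm, ȳ = 157.86 mm

web: A = 16 × 170 = 2720.00, centroid at (100.00, 85.00).
flange: A = 200 × 34 = 6800.00, centroid at (100.00, 187.00).
ΣA = 9520.00 mm², ΣAx̄ = 952000.00 mm³, ΣAȳ = 1502800.00 mm³.
x̄ = 952000.00/9520.00 = 100.00 mm; ȳ = 1502800.00/9520.00 = 157.86 mm.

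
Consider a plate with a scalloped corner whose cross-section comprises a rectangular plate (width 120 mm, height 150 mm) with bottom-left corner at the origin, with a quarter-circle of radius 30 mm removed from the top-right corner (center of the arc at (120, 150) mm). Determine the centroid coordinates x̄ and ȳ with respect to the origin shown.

x̄ = 58.07 mm, ȳ = 72.45 mm

plate: A = 120 × 150 = 18000.00, centroid at (60.00, 75.00).
removed quarter-circle: A = −¼π·30² = -706.86, centroid at (107.27, 137.27).
ΣA = 17293.14 mm²
ΣAx̄ = (18000.00)(60.00) + (-706.86)(107.27) = 1004177.00 mm³
ΣAȳ = (18000.00)(75.00) + (-706.86)(137.27) = 1252971.25 mm³
x̄ = 1004177.00 / 17293.14 = 58.07 mm
ȳ = 1252971.25 / 17293.14 = 72.45 mm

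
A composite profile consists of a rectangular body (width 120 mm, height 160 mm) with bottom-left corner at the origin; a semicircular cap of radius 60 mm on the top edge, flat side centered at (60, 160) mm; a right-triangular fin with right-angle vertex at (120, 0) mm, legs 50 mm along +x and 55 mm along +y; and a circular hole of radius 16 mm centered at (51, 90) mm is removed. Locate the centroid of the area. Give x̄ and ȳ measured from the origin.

rectangular body: A = 120 × 160 = 19200.00, centroid at (60.00, 80.00).
semicircular top: A = ½π·60² = 5654.87, centroid at (60.00, 185.46).
triangular fin: A = ½·50·55 = 1375.00, centroid at (136.67, 18.33).
hole: A = −π·16² = -804.25, centroid at (51.00, 90.00).
ΣA = 25425.62 mm², ΣAx̄ = 1638192.04 mm³, ΣAȳ = 2537604.72 mm³.
x̄ = 1638192.04/25425.62 = 64.43 mm; ȳ = 2537604.72/25425.62 = 99.81 mm.

x̄ = 64.43 mm, ȳ = 99.81 mm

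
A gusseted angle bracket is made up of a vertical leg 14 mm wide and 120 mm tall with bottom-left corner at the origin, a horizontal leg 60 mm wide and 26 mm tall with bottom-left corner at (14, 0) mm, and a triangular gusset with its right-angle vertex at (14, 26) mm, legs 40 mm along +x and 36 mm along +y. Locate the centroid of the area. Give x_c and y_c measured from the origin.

vertical leg: A = 14 × 120 = 1680.00, centroid at (7.00, 60.00).
horizontal leg: A = 60 × 26 = 1560.00, centroid at (44.00, 13.00).
gusset: A = ½·40·36 = 720.00, centroid at (27.33, 38.00).
ΣA = 3960.00 mm², ΣAx_c = 100080.00 mm³, ΣAy_c = 148440.00 mm³.
x_c = 100080.00/3960.00 = 25.27 mm; y_c = 148440.00/3960.00 = 37.48 mm.

x_c = 25.27 mm, y_c = 37.48 mm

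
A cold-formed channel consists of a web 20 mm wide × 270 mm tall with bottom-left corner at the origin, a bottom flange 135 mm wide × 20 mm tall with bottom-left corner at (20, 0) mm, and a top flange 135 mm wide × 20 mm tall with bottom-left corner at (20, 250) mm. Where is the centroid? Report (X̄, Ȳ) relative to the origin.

X̄ = 48.75 mm, Ȳ = 135.00 mm

Part | A | x̄ᵢ | ȳᵢ | A·x̄ᵢ | A·ȳᵢ
web | 5400.00 | 10.00 | 135.00 | 54000.00 | 729000.00
bottom flange | 2700.00 | 87.50 | 10.00 | 236250.00 | 27000.00
top flange | 2700.00 | 87.50 | 260.00 | 236250.00 | 702000.00
Σ | 10800.00 |  |  | 526500.00 | 1458000.00
X̄ = 526500.00 / 10800.00 = 48.75 mm
Ȳ = 1458000.00 / 10800.00 = 135.00 mm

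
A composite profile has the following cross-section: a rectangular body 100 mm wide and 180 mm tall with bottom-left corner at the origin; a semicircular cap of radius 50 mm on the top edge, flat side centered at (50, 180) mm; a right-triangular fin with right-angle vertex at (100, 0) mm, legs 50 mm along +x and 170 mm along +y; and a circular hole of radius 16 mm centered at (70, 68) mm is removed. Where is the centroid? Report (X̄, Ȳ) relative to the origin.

rectangular body: A = 100 × 180 = 18000.00, centroid at (50.00, 90.00).
semicircular top: A = ½π·50² = 3926.99, centroid at (50.00, 201.22).
triangular fin: A = ½·50·170 = 4250.00, centroid at (116.67, 56.67).
hole: A = −π·16² = -804.25, centroid at (70.00, 68.00).
ΣA = 25372.74 mm²
ΣAX̄ = (18000.00)(50.00) + (3926.99)(50.00) + (4250.00)(116.67) + (-804.25)(70.00) = 1535885.53 mm³
ΣAȲ = (18000.00)(90.00) + (3926.99)(201.22) + (4250.00)(56.67) + (-804.25)(68.00) = 2596336.17 mm³
X̄ = 1535885.53 / 25372.74 = 60.53 mm
Ȳ = 2596336.17 / 25372.74 = 102.33 mm

X̄ = 60.53 mm, Ȳ = 102.33 mm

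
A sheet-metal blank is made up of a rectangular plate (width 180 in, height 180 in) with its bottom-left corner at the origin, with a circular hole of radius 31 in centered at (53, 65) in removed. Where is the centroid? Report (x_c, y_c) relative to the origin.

Part | A | x̄ᵢ | ȳᵢ | A·x̄ᵢ | A·ȳᵢ
plate | 32400.00 | 90.00 | 90.00 | 2916000.00 | 2916000.00
hole | -3019.07 | 53.00 | 65.00 | -160010.74 | -196239.59
Σ | 29380.93 |  |  | 2755989.26 | 2719760.41
x_c = 2755989.26 / 29380.93 = 93.80 in
y_c = 2719760.41 / 29380.93 = 92.57 in

x_c = 93.80 in, y_c = 92.57 in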